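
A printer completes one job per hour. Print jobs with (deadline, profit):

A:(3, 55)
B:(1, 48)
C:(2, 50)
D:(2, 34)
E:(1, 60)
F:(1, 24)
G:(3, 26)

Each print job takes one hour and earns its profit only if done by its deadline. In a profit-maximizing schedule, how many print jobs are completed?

3

Take jobs in profit order; each goes to the latest open slot no later than its deadline.
By profit: E(d1,60), A(d3,55), C(d2,50), B(d1,48), D(d2,34), G(d3,26), F(d1,24)
E→slot 1; A→slot 3; C→slot 2; B skipped; D skipped; G skipped; F skipped.
3 of 7 scheduled.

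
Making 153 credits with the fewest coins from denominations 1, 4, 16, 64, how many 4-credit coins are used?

Greedy: take as many of the largest coin as possible, then repeat with the remainder.
153 = 2×64 + 1×16 + 2×4 + 1×1
Count of 4: 2

2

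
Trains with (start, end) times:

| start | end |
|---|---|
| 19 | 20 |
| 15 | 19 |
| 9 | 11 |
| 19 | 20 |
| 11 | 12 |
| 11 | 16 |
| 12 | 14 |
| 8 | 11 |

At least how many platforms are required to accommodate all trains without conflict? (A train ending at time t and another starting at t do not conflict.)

starts: [8, 9, 11, 11, 12, 15, 19, 19]
ends:   [11, 11, 12, 14, 16, 19, 20, 20]
s8→1 s9→2  — peak 2.

2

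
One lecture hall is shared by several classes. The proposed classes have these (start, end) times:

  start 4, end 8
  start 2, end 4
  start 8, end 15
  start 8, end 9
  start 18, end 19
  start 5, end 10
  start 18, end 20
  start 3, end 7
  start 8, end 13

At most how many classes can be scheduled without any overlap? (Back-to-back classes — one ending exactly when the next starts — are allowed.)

Order by finish time; keep every interval that doesn't clash with the previous kept one.
By end time: (2,4), (3,7), (4,8), (8,9), (5,10), (8,13), (8,15), (18,19), (18,20).
Pick (2,4); next start ≥ 4 → (4,8); next start ≥ 8 → (8,9); next start ≥ 9 → (18,19).
Selected 4 classes.

4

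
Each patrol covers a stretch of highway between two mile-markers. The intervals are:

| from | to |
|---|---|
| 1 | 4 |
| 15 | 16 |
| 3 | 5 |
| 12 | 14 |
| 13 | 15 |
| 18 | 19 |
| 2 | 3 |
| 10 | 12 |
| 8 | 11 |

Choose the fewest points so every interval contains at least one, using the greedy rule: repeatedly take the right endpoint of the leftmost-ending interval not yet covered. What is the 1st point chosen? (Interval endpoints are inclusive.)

Process intervals by earliest right end; each time one isn't hit yet, stab at its right endpoint.
By right end: [2,3]  [1,4]  [3,5]  [8,11]  [10,12]  [12,14]  [13,15]  [15,16]  [18,19]
[2,3] uncovered → point at 3; [8,11] uncovered → point at 11; [12,14] uncovered → point at 14; [15,16] uncovered → point at 16; [18,19] uncovered → point at 19.
Points: 3, 11, 14, 16, 19 (5 total).

3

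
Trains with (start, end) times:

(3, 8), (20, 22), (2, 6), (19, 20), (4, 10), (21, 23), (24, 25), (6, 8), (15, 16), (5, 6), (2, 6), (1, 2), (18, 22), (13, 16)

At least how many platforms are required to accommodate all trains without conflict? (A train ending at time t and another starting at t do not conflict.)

5

Count concurrent intervals with a sweep; the peak is the room count.
Events (time:±→running): 1:+→1 2:-→0 2:+→1 2:+→2 3:+→3 4:+→4 5:+→5 … peak 5.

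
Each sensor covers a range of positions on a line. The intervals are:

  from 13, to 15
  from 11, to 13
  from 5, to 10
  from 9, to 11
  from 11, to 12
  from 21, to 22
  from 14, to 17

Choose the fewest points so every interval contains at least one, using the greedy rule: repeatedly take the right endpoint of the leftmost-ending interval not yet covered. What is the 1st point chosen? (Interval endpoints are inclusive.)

10

Sort by right endpoint; whenever an interval is uncovered, place a point at its right end.
Sorted: [5,10] [9,11] [11,12] [11,13] [13,15] [14,17] [21,22]
{[5,10],[9,11]} hit by 10; {[11,12],[11,13]} hit by 12; {[13,15],[14,17]} hit by 15; {[21,22]} hit by 22.
Points: 10, 12, 15, 22 (4 total).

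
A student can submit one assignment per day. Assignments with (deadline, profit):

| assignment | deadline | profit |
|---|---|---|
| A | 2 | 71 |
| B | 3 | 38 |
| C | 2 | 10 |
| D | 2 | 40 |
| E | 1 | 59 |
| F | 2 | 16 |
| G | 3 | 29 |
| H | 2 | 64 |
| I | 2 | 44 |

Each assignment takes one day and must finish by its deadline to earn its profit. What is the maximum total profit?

By profit: A(d2,71), H(d2,64), E(d1,59), I(d2,44), D(d2,40), B(d3,38), G(d3,29), F(d2,16), C(d2,10)
A→slot 2; H→slot 1; E skipped; I skipped; D skipped; B→slot 3; G skipped; F skipped; C skipped.
Profit = 64 + 71 + 38 = 173

173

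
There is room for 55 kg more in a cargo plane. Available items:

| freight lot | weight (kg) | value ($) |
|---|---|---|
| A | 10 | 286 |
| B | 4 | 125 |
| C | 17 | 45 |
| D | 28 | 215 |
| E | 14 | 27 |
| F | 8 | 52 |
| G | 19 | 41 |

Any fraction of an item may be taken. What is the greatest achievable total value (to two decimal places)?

Greedy by value/weight ratio, highest first.
Ratios (sorted): B 31.25, A 28.60, D 7.68, F 6.50, C 2.65, G 2.16, E 1.93
take B (4 @ 125); take A (10 @ 286); take D (28 @ 215); take F (8 @ 52); take 5/17 of C → 13.24. Capacity used 55/55.
Total value = 691.24

691.24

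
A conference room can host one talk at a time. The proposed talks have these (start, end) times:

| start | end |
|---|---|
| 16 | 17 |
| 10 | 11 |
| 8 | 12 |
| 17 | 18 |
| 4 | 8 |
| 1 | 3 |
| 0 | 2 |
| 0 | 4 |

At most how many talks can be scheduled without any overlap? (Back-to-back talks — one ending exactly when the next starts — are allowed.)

Greedy by earliest finish: after sorting by end time, pick each interval compatible with the last pick.
Sorted by end: (0,2)  (1,3)  (0,4)  (4,8)  (10,11)  (8,12)  (16,17)  (17,18)
take (0,2); skip (1,3); take (4,8); take (10,11); skip (8,12); take (16,17); take (17,18).
Selected 5 talks.

5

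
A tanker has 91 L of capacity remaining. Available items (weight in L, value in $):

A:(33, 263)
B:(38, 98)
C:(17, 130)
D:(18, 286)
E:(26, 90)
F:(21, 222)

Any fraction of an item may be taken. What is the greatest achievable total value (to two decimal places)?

907.92

Order: D (286/18=15.89) > F (222/21=10.57) > A (263/33=7.97) > C (130/17=7.65) > E (90/26=3.46) > B (98/38=2.58)
Fill: take D (18 @ 286) → take F (21 @ 222) → take A (33 @ 263) → take C (17 @ 130) → take 2/26 of E → 6.92; 91/91 used.
Total value = 907.92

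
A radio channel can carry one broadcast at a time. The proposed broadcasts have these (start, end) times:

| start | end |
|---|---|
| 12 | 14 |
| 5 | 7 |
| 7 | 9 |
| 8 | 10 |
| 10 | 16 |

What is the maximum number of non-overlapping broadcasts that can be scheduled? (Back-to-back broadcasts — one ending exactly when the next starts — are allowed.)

By end time: (5,7), (7,9), (8,10), (12,14), (10,16).
Pick (5,7); next start ≥ 7 → (7,9); next start ≥ 9 → (12,14).
Selected 3 broadcasts.

3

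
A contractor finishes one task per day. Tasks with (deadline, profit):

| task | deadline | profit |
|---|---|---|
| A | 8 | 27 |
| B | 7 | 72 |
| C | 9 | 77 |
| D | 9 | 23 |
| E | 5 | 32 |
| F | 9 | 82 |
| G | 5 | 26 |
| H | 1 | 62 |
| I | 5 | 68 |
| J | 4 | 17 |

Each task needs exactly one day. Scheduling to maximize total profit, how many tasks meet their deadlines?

9

Profit order: F=82 C=77 B=72 I=68 H=62 E=32 A=27 G=26 D=23 J=17
Assign: F→slot 9, C→slot 8, B→slot 7, I→slot 5, H→slot 1, E→slot 4, A→slot 6, G→slot 3, D→slot 2, J skipped.
Slots: [1:H] [2:D] [3:G] [4:E] [5:I] [6:A] [7:B] [8:C] [9:F]
9 of 10 scheduled.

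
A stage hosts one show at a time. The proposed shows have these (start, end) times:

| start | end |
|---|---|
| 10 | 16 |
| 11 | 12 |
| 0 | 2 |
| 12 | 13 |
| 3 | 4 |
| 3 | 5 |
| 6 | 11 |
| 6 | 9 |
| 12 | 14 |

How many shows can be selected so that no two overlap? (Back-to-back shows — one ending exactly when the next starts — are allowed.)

5

Sorted by end: (0,2)  (3,4)  (3,5)  (6,9)  (6,11)  (11,12)  (12,13)  (12,14)  (10,16)
take (0,2); take (3,4); skip (3,5); take (6,9); skip (6,11); take (11,12); take (12,13); skip (12,14); skip (10,16).
Selected 5 shows.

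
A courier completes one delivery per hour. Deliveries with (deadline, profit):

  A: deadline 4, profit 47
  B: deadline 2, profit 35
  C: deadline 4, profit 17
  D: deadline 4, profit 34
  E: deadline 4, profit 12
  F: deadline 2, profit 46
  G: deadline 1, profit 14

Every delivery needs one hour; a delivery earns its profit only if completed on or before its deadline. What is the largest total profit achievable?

162

Take jobs in profit order; each goes to the latest open slot no later than its deadline.
Profit order: A=47 F=46 B=35 D=34 C=17 G=14 E=12
Assign: A→slot 4, F→slot 2, B→slot 1, D→slot 3, C skipped, G skipped, E skipped.
Slots: [1:B] [2:F] [3:D] [4:A]
Profit = 35 + 46 + 34 + 47 = 162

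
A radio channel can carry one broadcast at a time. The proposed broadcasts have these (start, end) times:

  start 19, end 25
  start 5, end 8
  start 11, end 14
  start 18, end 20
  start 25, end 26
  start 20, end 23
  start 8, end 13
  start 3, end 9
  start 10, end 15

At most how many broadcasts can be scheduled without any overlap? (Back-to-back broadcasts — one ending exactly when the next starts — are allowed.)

Sort by end time and greedily take each interval whose start is ≥ the last chosen end.
By end time: (5,8), (3,9), (8,13), (11,14), (10,15), (18,20), (20,23), (19,25), (25,26).
Pick (5,8); next start ≥ 8 → (8,13); next start ≥ 13 → (18,20); next start ≥ 20 → (20,23); next start ≥ 23 → (25,26).
Selected 5 broadcasts.

5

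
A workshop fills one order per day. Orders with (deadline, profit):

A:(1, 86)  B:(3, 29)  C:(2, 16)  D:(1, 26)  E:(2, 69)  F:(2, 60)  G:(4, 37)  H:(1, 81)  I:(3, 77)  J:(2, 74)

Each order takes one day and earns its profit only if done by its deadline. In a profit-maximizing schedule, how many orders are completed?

Take jobs in profit order; each goes to the latest open slot no later than its deadline.
By profit: A(d1,86), H(d1,81), I(d3,77), J(d2,74), E(d2,69), F(d2,60), G(d4,37), B(d3,29), D(d1,26), C(d2,16)
A→slot 1; H skipped; I→slot 3; J→slot 2; E skipped; F skipped; G→slot 4; B skipped; D skipped; C skipped.
4 of 10 scheduled.

4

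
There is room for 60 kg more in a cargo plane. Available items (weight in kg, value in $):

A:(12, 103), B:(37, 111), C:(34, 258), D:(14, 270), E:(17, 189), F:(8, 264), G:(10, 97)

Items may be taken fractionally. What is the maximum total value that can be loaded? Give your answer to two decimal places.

914.42

Ratios (sorted): F 33.00, D 19.29, E 11.12, G 9.70, A 8.58, C 7.59, B 3.00
take F (8 @ 264); take D (14 @ 270); take E (17 @ 189); take G (10 @ 97); take 11/12 of A → 94.42. Capacity used 60/60.
Total value = 914.42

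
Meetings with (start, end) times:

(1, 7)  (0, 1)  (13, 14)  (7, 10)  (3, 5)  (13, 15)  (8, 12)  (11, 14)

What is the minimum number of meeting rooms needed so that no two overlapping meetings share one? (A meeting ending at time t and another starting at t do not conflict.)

Events (time:±→running): 0:+→1 1:-→0 1:+→1 3:+→2 5:-→1 7:-→0 7:+→1 8:+→2 10:-→1 11:+→2 12:-→1 13:+→2 13:+→3 … peak 3.

3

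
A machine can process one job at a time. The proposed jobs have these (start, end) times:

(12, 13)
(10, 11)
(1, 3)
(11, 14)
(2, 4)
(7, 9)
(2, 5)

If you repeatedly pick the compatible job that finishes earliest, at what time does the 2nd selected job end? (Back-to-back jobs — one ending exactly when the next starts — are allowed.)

9

By end time: (1,3), (2,4), (2,5), (7,9), (10,11), (12,13), (11,14).
Pick (1,3); next start ≥ 3 → (7,9); next start ≥ 9 → (10,11); next start ≥ 11 → (12,13).
Selected: (1,3) (7,9) (10,11) (12,13)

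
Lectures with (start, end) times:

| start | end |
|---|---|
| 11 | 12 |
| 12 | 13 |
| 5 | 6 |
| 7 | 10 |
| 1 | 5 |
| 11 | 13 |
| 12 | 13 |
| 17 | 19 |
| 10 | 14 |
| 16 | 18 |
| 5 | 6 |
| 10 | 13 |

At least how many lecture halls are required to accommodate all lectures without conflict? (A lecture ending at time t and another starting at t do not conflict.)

5

Count concurrent intervals with a sweep; the peak is the room count.
Events (time:±→running): 1:+→1 5:-→0 5:+→1 5:+→2 6:-→1 6:-→0 7:+→1 10:-→0 10:+→1 10:+→2 11:+→3 11:+→4 12:-→3 12:+→4 12:+→5 … peak 5.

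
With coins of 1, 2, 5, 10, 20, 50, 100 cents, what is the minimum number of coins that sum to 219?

6

219 = 2×100 + 1×10 + 1×5 + 2×2
Total coins = 2 + 1 + 1 + 2 = 6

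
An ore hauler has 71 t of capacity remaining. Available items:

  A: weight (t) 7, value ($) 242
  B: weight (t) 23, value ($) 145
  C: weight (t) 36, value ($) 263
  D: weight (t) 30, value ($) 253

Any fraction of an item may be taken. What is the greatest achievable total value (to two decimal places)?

Greedy by value/weight ratio, highest first.
Ratios (sorted): A 34.57, D 8.43, C 7.31, B 6.30
take A (7 @ 242); take D (30 @ 253); take 34/36 of C → 248.39. Capacity used 71/71.
Total value = 743.39

743.39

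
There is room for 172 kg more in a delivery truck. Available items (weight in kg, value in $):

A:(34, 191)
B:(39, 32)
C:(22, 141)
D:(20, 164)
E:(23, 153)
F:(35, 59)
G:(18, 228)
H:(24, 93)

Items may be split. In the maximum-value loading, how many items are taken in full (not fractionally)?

Greedy by value/weight ratio, highest first.
Ratios (sorted): G 12.67, D 8.20, E 6.65, C 6.41, A 5.62, H 3.88, F 1.69, B 0.82
take G (18 @ 228); take D (20 @ 164); take E (23 @ 153); take C (22 @ 141); take A (34 @ 191); take H (24 @ 93); take 31/35 of F → 52.26. Capacity used 172/172.
6 item(s) taken whole; one partial (take 31/35 of F).

6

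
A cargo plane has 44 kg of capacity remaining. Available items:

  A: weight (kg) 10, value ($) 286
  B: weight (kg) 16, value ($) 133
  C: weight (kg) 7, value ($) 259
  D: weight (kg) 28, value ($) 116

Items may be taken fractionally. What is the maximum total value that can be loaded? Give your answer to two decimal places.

723.57

Order: C (259/7=37.00) > A (286/10=28.60) > B (133/16=8.31) > D (116/28=4.14)
Fill: take C (7 @ 259) → take A (10 @ 286) → take B (16 @ 133) → take 11/28 of D → 45.57; 44/44 used.
Total value = 723.57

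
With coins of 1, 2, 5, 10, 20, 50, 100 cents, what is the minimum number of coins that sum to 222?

Greedy: take as many of the largest coin as possible, then repeat with the remainder.
222 − 2×100→22 − 1×20→2 − 1×2→0
Total coins = 2 + 1 + 1 = 4

4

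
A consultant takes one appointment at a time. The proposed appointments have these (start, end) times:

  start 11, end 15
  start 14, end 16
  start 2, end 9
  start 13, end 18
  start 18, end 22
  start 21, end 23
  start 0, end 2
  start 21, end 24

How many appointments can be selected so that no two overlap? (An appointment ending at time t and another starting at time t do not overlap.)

4

Greedy by earliest finish: after sorting by end time, pick each interval compatible with the last pick.
By end time: (0,2), (2,9), (11,15), (14,16), (13,18), (18,22), (21,23), (21,24).
Pick (0,2); next start ≥ 2 → (2,9); next start ≥ 9 → (11,15); next start ≥ 15 → (18,22).
Selected 4 appointments.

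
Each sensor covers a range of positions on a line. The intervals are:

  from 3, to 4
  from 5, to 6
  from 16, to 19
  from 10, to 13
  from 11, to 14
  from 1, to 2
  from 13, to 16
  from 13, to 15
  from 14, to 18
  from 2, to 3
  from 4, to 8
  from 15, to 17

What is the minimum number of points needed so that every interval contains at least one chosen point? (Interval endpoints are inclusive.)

Sorted: [1,2] [2,3] [3,4] [5,6] [4,8] [10,13] [11,14] [13,15] [13,16] [15,17] [14,18] [16,19]
{[1,2],[2,3]} hit by 2; {[3,4]} hit by 4; {[5,6],[4,8]} hit by 6; {[10,13],[11,14],[13,15],[13,16]} hit by 13; {[15,17],[14,18],[16,19]} hit by 17.
Points: 2, 4, 6, 13, 17 (5 total).

5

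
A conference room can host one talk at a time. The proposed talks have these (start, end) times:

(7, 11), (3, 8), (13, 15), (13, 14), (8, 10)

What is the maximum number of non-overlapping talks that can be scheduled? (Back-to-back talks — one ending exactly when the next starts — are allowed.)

Sort by end time and greedily take each interval whose start is ≥ the last chosen end.
Sorted by end: (3,8)  (8,10)  (7,11)  (13,14)  (13,15)
take (3,8); take (8,10); take (13,14); skip (13,15).
Selected 3 talks.

3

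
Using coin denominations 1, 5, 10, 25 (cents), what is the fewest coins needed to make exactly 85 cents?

4

Use the largest denomination that fits, subtract, and repeat.
85 = 3×25 + 1×10
Total coins = 3 + 1 = 4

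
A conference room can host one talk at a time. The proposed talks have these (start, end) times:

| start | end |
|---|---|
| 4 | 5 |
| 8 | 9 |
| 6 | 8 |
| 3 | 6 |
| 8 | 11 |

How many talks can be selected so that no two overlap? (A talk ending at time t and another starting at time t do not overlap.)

Greedy by earliest finish: after sorting by end time, pick each interval compatible with the last pick.
Sorted by end: (4,5)  (3,6)  (6,8)  (8,9)  (8,11)
take (4,5); take (6,8); take (8,9); skip (8,11).
Selected 3 talks.

3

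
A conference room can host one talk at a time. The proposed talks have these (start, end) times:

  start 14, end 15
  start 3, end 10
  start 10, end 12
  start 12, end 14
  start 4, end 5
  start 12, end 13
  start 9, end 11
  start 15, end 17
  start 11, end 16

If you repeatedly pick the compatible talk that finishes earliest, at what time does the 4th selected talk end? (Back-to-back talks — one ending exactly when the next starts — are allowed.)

Sorted by end: (4,5)  (3,10)  (9,11)  (10,12)  (12,13)  (12,14)  (14,15)  (11,16)  (15,17)
take (4,5); take (9,11); skip (10,12); take (12,13); take (14,15); skip (11,16); take (15,17).
Selected: (4,5) (9,11) (12,13) (14,15) (15,17)

15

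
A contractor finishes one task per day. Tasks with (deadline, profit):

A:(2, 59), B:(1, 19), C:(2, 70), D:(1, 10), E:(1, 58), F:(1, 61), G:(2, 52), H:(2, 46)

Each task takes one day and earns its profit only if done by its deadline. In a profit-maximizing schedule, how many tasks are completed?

2

Take jobs in profit order; each goes to the latest open slot no later than its deadline.
By profit: C(d2,70), F(d1,61), A(d2,59), E(d1,58), G(d2,52), H(d2,46), B(d1,19), D(d1,10)
C→slot 2; F→slot 1; A skipped; E skipped; G skipped; H skipped; B skipped; D skipped.
2 of 8 scheduled.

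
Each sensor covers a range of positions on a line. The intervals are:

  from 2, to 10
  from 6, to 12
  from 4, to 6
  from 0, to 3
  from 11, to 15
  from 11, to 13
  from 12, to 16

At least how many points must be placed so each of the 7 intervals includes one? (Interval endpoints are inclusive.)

3

By right end: [0,3]  [4,6]  [2,10]  [6,12]  [11,13]  [11,15]  [12,16]
[0,3] uncovered → point at 3; [4,6] uncovered → point at 6; [11,13] uncovered → point at 13.
Points: 3, 6, 13 (3 total).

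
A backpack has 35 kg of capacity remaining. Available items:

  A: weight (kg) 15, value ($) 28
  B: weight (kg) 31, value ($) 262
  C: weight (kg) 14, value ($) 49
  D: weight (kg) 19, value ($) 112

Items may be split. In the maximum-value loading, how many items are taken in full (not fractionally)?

1

Greedy by value/weight ratio, highest first.
Ratios (sorted): B 8.45, D 5.89, C 3.50, A 1.87
take B (31 @ 262); take 4/19 of D → 23.58. Capacity used 35/35.
1 item(s) taken whole; one partial (take 4/19 of D).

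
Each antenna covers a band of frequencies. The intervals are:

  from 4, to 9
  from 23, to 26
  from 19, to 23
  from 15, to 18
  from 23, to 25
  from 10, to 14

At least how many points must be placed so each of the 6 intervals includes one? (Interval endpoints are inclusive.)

4

Sort by right endpoint; whenever an interval is uncovered, place a point at its right end.
Sorted: [4,9] [10,14] [15,18] [19,23] [23,25] [23,26]
{[4,9]} hit by 9; {[10,14]} hit by 14; {[15,18]} hit by 18; {[19,23],[23,25],[23,26]} hit by 23.
Points: 9, 14, 18, 23 (4 total).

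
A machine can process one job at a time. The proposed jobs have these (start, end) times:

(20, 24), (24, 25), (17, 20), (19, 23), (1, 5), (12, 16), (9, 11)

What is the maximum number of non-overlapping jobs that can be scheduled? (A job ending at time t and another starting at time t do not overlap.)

6

Order by finish time; keep every interval that doesn't clash with the previous kept one.
Sorted by end: (1,5)  (9,11)  (12,16)  (17,20)  (19,23)  (20,24)  (24,25)
take (1,5); take (9,11); take (12,16); take (17,20); skip (19,23); take (20,24); take (24,25).
Selected 6 jobs.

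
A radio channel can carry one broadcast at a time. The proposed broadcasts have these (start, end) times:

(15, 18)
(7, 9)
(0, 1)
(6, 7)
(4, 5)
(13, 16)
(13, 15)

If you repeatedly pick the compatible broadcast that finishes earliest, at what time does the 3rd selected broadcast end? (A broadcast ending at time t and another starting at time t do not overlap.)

Order by finish time; keep every interval that doesn't clash with the previous kept one.
Sorted by end: (0,1)  (4,5)  (6,7)  (7,9)  (13,15)  (13,16)  (15,18)
take (0,1); take (4,5); take (6,7); take (7,9); take (13,15); take (15,18).
Selected: (0,1) (4,5) (6,7) (7,9) (13,15) (15,18)

7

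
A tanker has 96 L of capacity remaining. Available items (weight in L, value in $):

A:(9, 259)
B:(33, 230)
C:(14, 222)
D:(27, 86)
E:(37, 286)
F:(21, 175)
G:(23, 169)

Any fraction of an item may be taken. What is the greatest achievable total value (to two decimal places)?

Sort by value per unit weight and fill in that order.
Ratios (sorted): A 28.78, C 15.86, F 8.33, E 7.73, G 7.35, B 6.97, D 3.19
take A (9 @ 259); take C (14 @ 222); take F (21 @ 175); take E (37 @ 286); take 15/23 of G → 110.22. Capacity used 96/96.
Total value = 1052.22

1052.22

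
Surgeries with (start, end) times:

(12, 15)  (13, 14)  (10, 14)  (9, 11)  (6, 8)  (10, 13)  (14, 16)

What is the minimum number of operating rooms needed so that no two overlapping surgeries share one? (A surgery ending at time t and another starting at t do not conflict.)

The answer is the maximum number of intervals overlapping at any instant.
Events (time:±→running): 6:+→1 8:-→0 9:+→1 10:+→2 10:+→3 … peak 3.

3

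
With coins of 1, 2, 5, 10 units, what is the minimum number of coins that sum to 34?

Greedy: take as many of the largest coin as possible, then repeat with the remainder.
34 − 3×10→4 − 2×2→0
Total coins = 3 + 2 = 5

5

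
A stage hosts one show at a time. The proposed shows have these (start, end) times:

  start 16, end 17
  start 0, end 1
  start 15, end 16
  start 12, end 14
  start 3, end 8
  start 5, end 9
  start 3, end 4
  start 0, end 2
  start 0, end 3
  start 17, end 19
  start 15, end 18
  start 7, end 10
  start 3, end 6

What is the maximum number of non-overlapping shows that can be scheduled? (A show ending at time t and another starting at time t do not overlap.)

Sort by end time and greedily take each interval whose start is ≥ the last chosen end.
By end time: (0,1), (0,2), (0,3), (3,4), (3,6), (3,8), (5,9), (7,10), (12,14), (15,16), (16,17), (15,18), (17,19).
Pick (0,1); next start ≥ 1 → (3,4); next start ≥ 4 → (5,9); next start ≥ 9 → (12,14); next start ≥ 14 → (15,16); next start ≥ 16 → (16,17); next start ≥ 17 → (17,19).
Selected 7 shows.

7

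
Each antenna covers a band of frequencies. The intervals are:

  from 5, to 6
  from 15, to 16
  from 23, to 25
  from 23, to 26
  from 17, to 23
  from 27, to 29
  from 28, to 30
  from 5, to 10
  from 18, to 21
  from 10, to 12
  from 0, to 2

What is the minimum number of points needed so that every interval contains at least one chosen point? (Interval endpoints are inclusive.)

7

Sort by right endpoint; whenever an interval is uncovered, place a point at its right end.
Sorted: [0,2] [5,6] [5,10] [10,12] [15,16] [18,21] [17,23] [23,25] [23,26] [27,29] [28,30]
{[0,2]} hit by 2; {[5,6],[5,10]} hit by 6; {[10,12]} hit by 12; {[15,16]} hit by 16; {[18,21],[17,23]} hit by 21; {[23,25],[23,26]} hit by 25; {[27,29],[28,30]} hit by 29.
Points: 2, 6, 12, 16, 21, 25, 29 (7 total).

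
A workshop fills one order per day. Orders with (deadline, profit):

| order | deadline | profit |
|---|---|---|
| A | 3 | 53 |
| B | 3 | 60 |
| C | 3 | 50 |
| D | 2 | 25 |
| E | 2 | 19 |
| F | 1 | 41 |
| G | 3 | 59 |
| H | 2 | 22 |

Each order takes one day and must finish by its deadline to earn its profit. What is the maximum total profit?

Take jobs in profit order; each goes to the latest open slot no later than its deadline.
By profit: B(d3,60), G(d3,59), A(d3,53), C(d3,50), F(d1,41), D(d2,25), H(d2,22), E(d2,19)
B→slot 3; G→slot 2; A→slot 1; C skipped; F skipped; D skipped; H skipped; E skipped.
Profit = 53 + 59 + 60 = 172

172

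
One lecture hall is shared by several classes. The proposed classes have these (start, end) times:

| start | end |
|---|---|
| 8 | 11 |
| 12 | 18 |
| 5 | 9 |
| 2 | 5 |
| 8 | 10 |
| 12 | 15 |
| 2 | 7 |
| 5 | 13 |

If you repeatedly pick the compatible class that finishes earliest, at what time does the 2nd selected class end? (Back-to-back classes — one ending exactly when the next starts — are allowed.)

Greedy by earliest finish: after sorting by end time, pick each interval compatible with the last pick.
By end time: (2,5), (2,7), (5,9), (8,10), (8,11), (5,13), (12,15), (12,18).
Pick (2,5); next start ≥ 5 → (5,9); next start ≥ 9 → (12,15).
Selected: (2,5) (5,9) (12,15)

9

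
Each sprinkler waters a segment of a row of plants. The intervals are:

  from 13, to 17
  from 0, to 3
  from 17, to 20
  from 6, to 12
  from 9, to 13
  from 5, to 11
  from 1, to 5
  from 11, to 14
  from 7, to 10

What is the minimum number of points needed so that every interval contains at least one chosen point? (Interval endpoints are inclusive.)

By right end: [0,3]  [1,5]  [7,10]  [5,11]  [6,12]  [9,13]  [11,14]  [13,17]  [17,20]
[0,3] uncovered → point at 3; [7,10] uncovered → point at 10; [11,14] uncovered → point at 14; [17,20] uncovered → point at 20.
Points: 3, 10, 14, 20 (4 total).

4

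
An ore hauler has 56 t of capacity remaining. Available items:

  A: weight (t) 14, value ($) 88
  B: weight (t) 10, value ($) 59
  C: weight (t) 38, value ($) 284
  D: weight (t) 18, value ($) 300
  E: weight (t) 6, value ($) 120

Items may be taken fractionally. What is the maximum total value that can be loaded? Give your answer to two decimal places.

Ratios (sorted): E 20.00, D 16.67, C 7.47, A 6.29, B 5.90
take E (6 @ 120); take D (18 @ 300); take 32/38 of C → 239.16. Capacity used 56/56.
Total value = 659.16

659.16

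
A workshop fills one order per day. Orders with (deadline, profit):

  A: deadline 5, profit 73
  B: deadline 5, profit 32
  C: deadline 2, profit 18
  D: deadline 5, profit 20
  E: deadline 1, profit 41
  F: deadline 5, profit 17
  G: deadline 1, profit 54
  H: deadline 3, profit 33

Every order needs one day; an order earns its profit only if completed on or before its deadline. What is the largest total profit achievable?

Take jobs in profit order; each goes to the latest open slot no later than its deadline.
By profit: A(d5,73), G(d1,54), E(d1,41), H(d3,33), B(d5,32), D(d5,20), C(d2,18), F(d5,17)
A→slot 5; G→slot 1; E skipped; H→slot 3; B→slot 4; D→slot 2; C skipped; F skipped.
Profit = 54 + 20 + 33 + 32 + 73 = 212

212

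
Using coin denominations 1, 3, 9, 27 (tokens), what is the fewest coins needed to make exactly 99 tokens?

5

Use the largest denomination that fits, subtract, and repeat.
99 − 3×27→18 − 2×9→0
Total coins = 3 + 2 = 5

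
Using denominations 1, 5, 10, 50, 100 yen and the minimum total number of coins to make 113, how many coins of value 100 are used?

1

113 = 1×100 + 1×10 + 3×1
Count of 100: 1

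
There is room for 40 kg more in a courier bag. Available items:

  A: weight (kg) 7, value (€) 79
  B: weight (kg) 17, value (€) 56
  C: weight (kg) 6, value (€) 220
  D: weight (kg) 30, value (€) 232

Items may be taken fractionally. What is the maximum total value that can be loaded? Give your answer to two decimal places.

507.80

Sort by value per unit weight and fill in that order.
Order: C (220/6=36.67) > A (79/7=11.29) > D (232/30=7.73) > B (56/17=3.29)
Fill: take C (6 @ 220) → take A (7 @ 79) → take 27/30 of D → 208.80; 40/40 used.
Total value = 507.80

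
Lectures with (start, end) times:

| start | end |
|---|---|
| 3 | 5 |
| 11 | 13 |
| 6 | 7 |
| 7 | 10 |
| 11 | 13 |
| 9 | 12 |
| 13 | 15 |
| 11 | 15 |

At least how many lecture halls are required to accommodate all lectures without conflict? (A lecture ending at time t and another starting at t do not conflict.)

The answer is the maximum number of intervals overlapping at any instant.
Events (time:±→running): 3:+→1 5:-→0 6:+→1 7:-→0 7:+→1 9:+→2 10:-→1 11:+→2 11:+→3 11:+→4 … peak 4.

4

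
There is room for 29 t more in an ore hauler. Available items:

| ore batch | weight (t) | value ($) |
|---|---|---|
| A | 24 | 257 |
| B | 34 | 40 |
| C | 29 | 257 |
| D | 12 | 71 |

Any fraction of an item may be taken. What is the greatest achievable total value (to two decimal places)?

Sort by value per unit weight and fill in that order.
Ratios (sorted): A 10.71, C 8.86, D 5.92, B 1.18
take A (24 @ 257); take 5/29 of C → 44.31. Capacity used 29/29.
Total value = 301.31

301.31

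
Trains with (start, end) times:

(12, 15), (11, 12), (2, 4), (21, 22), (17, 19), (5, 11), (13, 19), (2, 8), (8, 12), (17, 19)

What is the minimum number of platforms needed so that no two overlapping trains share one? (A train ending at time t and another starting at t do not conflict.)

3

starts: [2, 2, 5, 8, 11, 12, 13, 17, 17, 21]
ends:   [4, 8, 11, 12, 12, 15, 19, 19, 19, 22]
s2→1 s2→2 e4→1 s5→2 e8→1 s8→2 e11→1 s11→2 e12→1 e12→0 s12→1 s13→2 e15→1 s17→2 s17→3  — peak 3.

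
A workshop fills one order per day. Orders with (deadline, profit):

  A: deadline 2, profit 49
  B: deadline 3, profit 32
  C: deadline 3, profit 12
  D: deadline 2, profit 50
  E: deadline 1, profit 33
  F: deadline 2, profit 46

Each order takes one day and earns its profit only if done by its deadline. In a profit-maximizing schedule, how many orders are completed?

3

Take jobs in profit order; each goes to the latest open slot no later than its deadline.
Profit order: D=50 A=49 F=46 E=33 B=32 C=12
Assign: D→slot 2, A→slot 1, F skipped, E skipped, B→slot 3, C skipped.
Slots: [1:A] [2:D] [3:B]
3 of 6 scheduled.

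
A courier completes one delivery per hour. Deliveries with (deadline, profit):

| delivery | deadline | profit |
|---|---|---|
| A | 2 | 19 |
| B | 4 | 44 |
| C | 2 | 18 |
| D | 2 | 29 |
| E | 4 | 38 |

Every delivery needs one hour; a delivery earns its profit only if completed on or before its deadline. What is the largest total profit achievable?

By profit: B(d4,44), E(d4,38), D(d2,29), A(d2,19), C(d2,18)
B→slot 4; E→slot 3; D→slot 2; A→slot 1; C skipped.
Profit = 19 + 29 + 38 + 44 = 130

130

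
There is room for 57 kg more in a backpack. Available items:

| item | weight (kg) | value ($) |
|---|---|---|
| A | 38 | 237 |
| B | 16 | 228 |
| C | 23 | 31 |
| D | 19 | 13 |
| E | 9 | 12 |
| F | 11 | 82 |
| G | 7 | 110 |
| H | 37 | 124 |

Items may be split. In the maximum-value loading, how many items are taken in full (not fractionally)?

Sort by value per unit weight and fill in that order.
Order: G (110/7=15.71) > B (228/16=14.25) > F (82/11=7.45) > A (237/38=6.24) > H (124/37=3.35) > C (31/23=1.35) > E (12/9=1.33) > D (13/19=0.68)
Fill: take G (7 @ 110) → take B (16 @ 228) → take F (11 @ 82) → take 23/38 of A → 143.45; 57/57 used.
3 item(s) taken whole; one partial (take 23/38 of A).

3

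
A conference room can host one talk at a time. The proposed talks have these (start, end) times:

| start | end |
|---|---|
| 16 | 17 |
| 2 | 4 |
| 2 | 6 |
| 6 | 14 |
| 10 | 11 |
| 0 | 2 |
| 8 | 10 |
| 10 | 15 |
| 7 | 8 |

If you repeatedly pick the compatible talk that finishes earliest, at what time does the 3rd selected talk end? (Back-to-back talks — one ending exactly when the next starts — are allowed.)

By end time: (0,2), (2,4), (2,6), (7,8), (8,10), (10,11), (6,14), (10,15), (16,17).
Pick (0,2); next start ≥ 2 → (2,4); next start ≥ 4 → (7,8); next start ≥ 8 → (8,10); next start ≥ 10 → (10,11); next start ≥ 11 → (16,17).
Selected: (0,2) (2,4) (7,8) (8,10) (10,11) (16,17)

8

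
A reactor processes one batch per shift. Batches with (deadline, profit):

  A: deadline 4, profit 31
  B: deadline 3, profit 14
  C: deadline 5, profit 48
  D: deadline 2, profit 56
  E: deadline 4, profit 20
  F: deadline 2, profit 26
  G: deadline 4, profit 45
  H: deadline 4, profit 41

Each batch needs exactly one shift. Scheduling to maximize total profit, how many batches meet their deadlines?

5

Sort by profit descending; place each in the latest free slot ≤ its deadline.
Profit order: D=56 C=48 G=45 H=41 A=31 F=26 E=20 B=14
Assign: D→slot 2, C→slot 5, G→slot 4, H→slot 3, A→slot 1, F skipped, E skipped, B skipped.
Slots: [1:A] [2:D] [3:H] [4:G] [5:C]
5 of 8 scheduled.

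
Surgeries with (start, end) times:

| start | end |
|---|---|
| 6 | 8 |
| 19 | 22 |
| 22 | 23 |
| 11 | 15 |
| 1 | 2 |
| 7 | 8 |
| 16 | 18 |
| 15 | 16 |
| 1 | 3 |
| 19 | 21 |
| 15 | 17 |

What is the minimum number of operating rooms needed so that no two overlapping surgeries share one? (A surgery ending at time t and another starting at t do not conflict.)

Events (time:±→running): 1:+→1 1:+→2 … peak 2.

2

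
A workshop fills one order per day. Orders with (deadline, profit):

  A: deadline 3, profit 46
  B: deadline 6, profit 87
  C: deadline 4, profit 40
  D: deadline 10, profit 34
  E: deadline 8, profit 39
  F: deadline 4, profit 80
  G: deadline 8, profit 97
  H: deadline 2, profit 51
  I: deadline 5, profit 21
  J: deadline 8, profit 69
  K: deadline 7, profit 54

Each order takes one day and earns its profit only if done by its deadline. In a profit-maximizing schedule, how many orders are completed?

9

Sort by profit descending; place each in the latest free slot ≤ its deadline.
By profit: G(d8,97), B(d6,87), F(d4,80), J(d8,69), K(d7,54), H(d2,51), A(d3,46), C(d4,40), E(d8,39), D(d10,34), I(d5,21)
G→slot 8; B→slot 6; F→slot 4; J→slot 7; K→slot 5; H→slot 2; A→slot 3; C→slot 1; E skipped; D→slot 10; I skipped.
9 of 11 scheduled.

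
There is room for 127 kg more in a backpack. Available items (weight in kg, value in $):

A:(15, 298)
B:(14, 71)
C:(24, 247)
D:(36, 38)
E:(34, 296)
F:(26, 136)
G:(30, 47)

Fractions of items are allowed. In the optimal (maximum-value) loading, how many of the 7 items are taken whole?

Ratios (sorted): A 19.87, C 10.29, E 8.71, F 5.23, B 5.07, G 1.57, D 1.06
take A (15 @ 298); take C (24 @ 247); take E (34 @ 296); take F (26 @ 136); take B (14 @ 71); take 14/30 of G → 21.93. Capacity used 127/127.
5 item(s) taken whole; one partial (take 14/30 of G).

5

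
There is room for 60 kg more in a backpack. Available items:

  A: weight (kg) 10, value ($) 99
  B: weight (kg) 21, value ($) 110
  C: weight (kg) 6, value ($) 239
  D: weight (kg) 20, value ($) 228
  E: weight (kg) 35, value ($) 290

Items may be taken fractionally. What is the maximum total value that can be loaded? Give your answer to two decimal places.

764.86

Sort by value per unit weight and fill in that order.
Order: C (239/6=39.83) > D (228/20=11.40) > A (99/10=9.90) > E (290/35=8.29) > B (110/21=5.24)
Fill: take C (6 @ 239) → take D (20 @ 228) → take A (10 @ 99) → take 24/35 of E → 198.86; 60/60 used.
Total value = 764.86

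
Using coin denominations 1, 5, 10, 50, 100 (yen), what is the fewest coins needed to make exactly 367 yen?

8

367 = 3×100 + 1×50 + 1×10 + 1×5 + 2×1
Total coins = 3 + 1 + 1 + 1 + 2 = 8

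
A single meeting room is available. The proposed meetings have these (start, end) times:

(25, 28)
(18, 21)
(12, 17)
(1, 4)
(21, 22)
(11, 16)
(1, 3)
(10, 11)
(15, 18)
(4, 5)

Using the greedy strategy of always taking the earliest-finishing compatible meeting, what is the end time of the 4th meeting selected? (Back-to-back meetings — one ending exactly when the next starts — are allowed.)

16

Sorted by end: (1,3)  (1,4)  (4,5)  (10,11)  (11,16)  (12,17)  (15,18)  (18,21)  (21,22)  (25,28)
take (1,3); take (4,5); take (10,11); take (11,16); skip (15,18); take (18,21); take (21,22); take (25,28).
Selected: (1,3) (4,5) (10,11) (11,16) (18,21) (21,22) (25,28)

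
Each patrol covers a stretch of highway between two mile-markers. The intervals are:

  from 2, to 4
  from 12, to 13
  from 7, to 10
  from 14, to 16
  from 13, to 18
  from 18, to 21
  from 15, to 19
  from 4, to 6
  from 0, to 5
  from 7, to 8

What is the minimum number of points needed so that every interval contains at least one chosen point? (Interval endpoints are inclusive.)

5

Sorted: [2,4] [0,5] [4,6] [7,8] [7,10] [12,13] [14,16] [13,18] [15,19] [18,21]
{[2,4],[0,5],[4,6]} hit by 4; {[7,8],[7,10]} hit by 8; {[12,13]} hit by 13; {[14,16],[13,18],[15,19]} hit by 16; {[18,21]} hit by 21.
Points: 4, 8, 13, 16, 21 (5 total).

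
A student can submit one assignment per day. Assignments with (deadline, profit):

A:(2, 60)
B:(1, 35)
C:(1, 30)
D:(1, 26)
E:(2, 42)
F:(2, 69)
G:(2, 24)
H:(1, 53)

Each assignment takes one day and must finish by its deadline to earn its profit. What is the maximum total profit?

129

Sort by profit descending; place each in the latest free slot ≤ its deadline.
Profit order: F=69 A=60 H=53 E=42 B=35 C=30 D=26 G=24
Assign: F→slot 2, A→slot 1, H skipped, E skipped, B skipped, C skipped, D skipped, G skipped.
Slots: [1:A] [2:F]
Profit = 60 + 69 = 129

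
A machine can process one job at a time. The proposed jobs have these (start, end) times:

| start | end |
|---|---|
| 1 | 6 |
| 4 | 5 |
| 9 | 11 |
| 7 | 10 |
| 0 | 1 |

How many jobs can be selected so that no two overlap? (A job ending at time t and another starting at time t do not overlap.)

3

Greedy by earliest finish: after sorting by end time, pick each interval compatible with the last pick.
By end time: (0,1), (4,5), (1,6), (7,10), (9,11).
Pick (0,1); next start ≥ 1 → (4,5); next start ≥ 5 → (7,10).
Selected 3 jobs.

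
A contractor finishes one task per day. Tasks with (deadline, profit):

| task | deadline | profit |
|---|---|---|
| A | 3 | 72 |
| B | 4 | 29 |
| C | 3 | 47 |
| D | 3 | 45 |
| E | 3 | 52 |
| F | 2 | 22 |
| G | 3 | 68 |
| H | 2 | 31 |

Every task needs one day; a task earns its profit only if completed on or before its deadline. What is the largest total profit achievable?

221

Profit order: A=72 G=68 E=52 C=47 D=45 H=31 B=29 F=22
Assign: A→slot 3, G→slot 2, E→slot 1, C skipped, D skipped, H skipped, B→slot 4, F skipped.
Slots: [1:E] [2:G] [3:A] [4:B]
Profit = 52 + 68 + 72 + 29 = 221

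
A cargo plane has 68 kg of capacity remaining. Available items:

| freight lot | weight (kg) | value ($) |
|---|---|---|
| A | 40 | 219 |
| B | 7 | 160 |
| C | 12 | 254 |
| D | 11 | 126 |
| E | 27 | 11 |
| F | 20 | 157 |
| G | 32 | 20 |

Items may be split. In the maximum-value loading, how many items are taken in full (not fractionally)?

4

Greedy by value/weight ratio, highest first.
Order: B (160/7=22.86) > C (254/12=21.17) > D (126/11=11.45) > F (157/20=7.85) > A (219/40=5.47) > G (20/32=0.62) > E (11/27=0.41)
Fill: take B (7 @ 160) → take C (12 @ 254) → take D (11 @ 126) → take F (20 @ 157) → take 18/40 of A → 98.55; 68/68 used.
4 item(s) taken whole; one partial (take 18/40 of A).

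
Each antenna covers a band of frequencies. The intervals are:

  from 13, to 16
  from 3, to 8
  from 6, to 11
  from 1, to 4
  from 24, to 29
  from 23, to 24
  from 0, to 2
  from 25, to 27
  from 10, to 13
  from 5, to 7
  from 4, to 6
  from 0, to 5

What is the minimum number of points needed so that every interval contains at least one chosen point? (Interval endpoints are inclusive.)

Process intervals by earliest right end; each time one isn't hit yet, stab at its right endpoint.
Sorted: [0,2] [1,4] [0,5] [4,6] [5,7] [3,8] [6,11] [10,13] [13,16] [23,24] [25,27] [24,29]
{[0,2],[1,4],[0,5]} hit by 2; {[4,6],[5,7],[3,8],[6,11]} hit by 6; {[10,13],[13,16]} hit by 13; {[23,24]} hit by 24; {[25,27],[24,29]} hit by 27.
Points: 2, 6, 13, 24, 27 (5 total).

5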